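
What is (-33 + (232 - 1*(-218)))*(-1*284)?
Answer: -118428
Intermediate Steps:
(-33 + (232 - 1*(-218)))*(-1*284) = (-33 + (232 + 218))*(-284) = (-33 + 450)*(-284) = 417*(-284) = -118428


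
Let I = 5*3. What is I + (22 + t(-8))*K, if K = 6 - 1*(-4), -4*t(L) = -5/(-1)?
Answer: 445/2 ≈ 222.50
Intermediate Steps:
t(L) = -5/4 (t(L) = -(-5)/(4*(-1)) = -(-5)*(-1)/4 = -¼*5 = -5/4)
I = 15
K = 10 (K = 6 + 4 = 10)
I + (22 + t(-8))*K = 15 + (22 - 5/4)*10 = 15 + (83/4)*10 = 15 + 415/2 = 445/2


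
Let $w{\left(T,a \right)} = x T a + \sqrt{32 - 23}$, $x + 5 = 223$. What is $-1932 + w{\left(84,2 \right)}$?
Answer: $34695$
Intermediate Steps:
$x = 218$ ($x = -5 + 223 = 218$)
$w{\left(T,a \right)} = 3 + 218 T a$ ($w{\left(T,a \right)} = 218 T a + \sqrt{32 - 23} = 218 T a + \sqrt{9} = 218 T a + 3 = 3 + 218 T a$)
$-1932 + w{\left(84,2 \right)} = -1932 + \left(3 + 218 \cdot 84 \cdot 2\right) = -1932 + \left(3 + 36624\right) = -1932 + 36627 = 34695$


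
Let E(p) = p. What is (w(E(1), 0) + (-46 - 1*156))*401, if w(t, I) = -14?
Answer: -86616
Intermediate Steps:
(w(E(1), 0) + (-46 - 1*156))*401 = (-14 + (-46 - 1*156))*401 = (-14 + (-46 - 156))*401 = (-14 - 202)*401 = -216*401 = -86616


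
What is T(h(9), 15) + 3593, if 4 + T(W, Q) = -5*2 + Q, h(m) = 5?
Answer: 3594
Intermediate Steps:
T(W, Q) = -14 + Q (T(W, Q) = -4 + (-5*2 + Q) = -4 + (-10 + Q) = -14 + Q)
T(h(9), 15) + 3593 = (-14 + 15) + 3593 = 1 + 3593 = 3594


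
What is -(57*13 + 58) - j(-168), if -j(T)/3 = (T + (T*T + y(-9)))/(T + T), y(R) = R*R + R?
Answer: -7351/7 ≈ -1050.1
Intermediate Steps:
y(R) = R + R**2 (y(R) = R**2 + R = R + R**2)
j(T) = -3*(72 + T + T**2)/(2*T) (j(T) = -3*(T + (T*T - 9*(1 - 9)))/(T + T) = -3*(T + (T**2 - 9*(-8)))/(2*T) = -3*(T + (T**2 + 72))*1/(2*T) = -3*(T + (72 + T**2))*1/(2*T) = -3*(72 + T + T**2)*1/(2*T) = -3*(72 + T + T**2)/(2*T))
-(57*13 + 58) - j(-168) = -(57*13 + 58) - 3*(-72 - 1*(-168)*(1 - 168))/(2*(-168)) = -(741 + 58) - 3*(-1)*(-72 - 1*(-168)*(-167))/(2*168) = -1*799 - 3*(-1)*(-72 - 28056)/(2*168) = -799 - 3*(-1)*(-28128)/(2*168) = -799 - 1*1758/7 = -799 - 1758/7 = -7351/7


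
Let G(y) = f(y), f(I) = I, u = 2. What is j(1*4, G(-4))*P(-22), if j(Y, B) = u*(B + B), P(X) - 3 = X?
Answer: 304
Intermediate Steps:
P(X) = 3 + X
G(y) = y
j(Y, B) = 4*B (j(Y, B) = 2*(B + B) = 2*(2*B) = 4*B)
j(1*4, G(-4))*P(-22) = (4*(-4))*(3 - 22) = -16*(-19) = 304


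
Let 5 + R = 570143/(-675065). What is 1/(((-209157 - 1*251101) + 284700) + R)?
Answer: -675065/118517006738 ≈ -5.6959e-6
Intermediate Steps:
R = -3945468/675065 (R = -5 + 570143/(-675065) = -5 + 570143*(-1/675065) = -5 - 570143/675065 = -3945468/675065 ≈ -5.8446)
1/(((-209157 - 1*251101) + 284700) + R) = 1/(((-209157 - 1*251101) + 284700) - 3945468/675065) = 1/(((-209157 - 251101) + 284700) - 3945468/675065) = 1/((-460258 + 284700) - 3945468/675065) = 1/(-175558 - 3945468/675065) = 1/(-118517006738/675065) = -675065/118517006738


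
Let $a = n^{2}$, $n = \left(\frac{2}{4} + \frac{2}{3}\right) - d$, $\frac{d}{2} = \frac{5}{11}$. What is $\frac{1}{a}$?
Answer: $\frac{4356}{289} \approx 15.073$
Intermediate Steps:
$d = \frac{10}{11}$ ($d = 2 \cdot \frac{5}{11} = \frac{10}{11} \approx 0.90909$)
$n = \frac{17}{66}$ ($n = \left(\frac{2}{4} + \frac{2}{3}\right) - \frac{10}{11} = \left(2 \cdot \frac{1}{4} + 2 \cdot \frac{1}{3}\right) - \frac{10}{11} = \left(\frac{1}{2} + \frac{2}{3}\right) - \frac{10}{11} = \frac{7}{6} - \frac{10}{11} = \frac{17}{66} \approx 0.25758$)
$a = \frac{289}{4356}$ ($a = \left(\frac{17}{66}\right)^{2} = \frac{289}{4356} \approx 0.066345$)
$\frac{1}{a} = \frac{1}{\frac{289}{4356}} = \frac{4356}{289}$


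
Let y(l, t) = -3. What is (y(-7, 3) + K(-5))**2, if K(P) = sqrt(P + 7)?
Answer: (3 - sqrt(2))**2 ≈ 2.5147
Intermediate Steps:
K(P) = sqrt(7 + P)
(y(-7, 3) + K(-5))**2 = (-3 + sqrt(7 - 5))**2 = (-3 + sqrt(2))**2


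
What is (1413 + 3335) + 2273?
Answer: 7021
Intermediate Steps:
(1413 + 3335) + 2273 = 4748 + 2273 = 7021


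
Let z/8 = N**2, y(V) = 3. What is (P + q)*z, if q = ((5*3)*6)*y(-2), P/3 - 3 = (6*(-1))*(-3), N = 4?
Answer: 42624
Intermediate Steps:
P = 63 (P = 9 + 3*((6*(-1))*(-3)) = 9 + 3*(-6*(-3)) = 9 + 3*18 = 9 + 54 = 63)
q = 270 (q = ((5*3)*6)*3 = (15*6)*3 = 90*3 = 270)
z = 128 (z = 8*4**2 = 8*16 = 128)
(P + q)*z = (63 + 270)*128 = 333*128 = 42624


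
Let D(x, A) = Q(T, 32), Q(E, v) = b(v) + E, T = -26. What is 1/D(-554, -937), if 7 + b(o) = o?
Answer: -1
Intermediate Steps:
b(o) = -7 + o
Q(E, v) = -7 + E + v (Q(E, v) = (-7 + v) + E = -7 + E + v)
D(x, A) = -1 (D(x, A) = -7 - 26 + 32 = -1)
1/D(-554, -937) = 1/(-1) = -1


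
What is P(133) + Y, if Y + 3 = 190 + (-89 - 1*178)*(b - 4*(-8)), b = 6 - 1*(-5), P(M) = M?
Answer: -11161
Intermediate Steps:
b = 11 (b = 6 + 5 = 11)
Y = -11294 (Y = -3 + (190 + (-89 - 1*178)*(11 - 4*(-8))) = -3 + (190 + (-89 - 178)*(11 + 32)) = -3 + (190 - 267*43) = -3 + (190 - 11481) = -3 - 11291 = -11294)
P(133) + Y = 133 - 11294 = -11161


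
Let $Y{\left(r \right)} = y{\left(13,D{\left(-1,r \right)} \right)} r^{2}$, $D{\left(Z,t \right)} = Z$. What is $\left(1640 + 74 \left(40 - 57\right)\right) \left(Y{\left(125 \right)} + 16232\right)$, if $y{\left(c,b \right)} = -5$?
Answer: $-23643126$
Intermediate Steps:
$Y{\left(r \right)} = - 5 r^{2}$
$\left(1640 + 74 \left(40 - 57\right)\right) \left(Y{\left(125 \right)} + 16232\right) = \left(1640 + 74 \left(40 - 57\right)\right) \left(- 5 \cdot 125^{2} + 16232\right) = \left(1640 + 74 \left(-17\right)\right) \left(\left(-5\right) 15625 + 16232\right) = \left(1640 - 1258\right) \left(-78125 + 16232\right) = 382 \left(-61893\right) = -23643126$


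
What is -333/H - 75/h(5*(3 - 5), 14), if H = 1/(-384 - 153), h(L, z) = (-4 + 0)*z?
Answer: 10014051/56 ≈ 1.7882e+5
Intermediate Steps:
h(L, z) = -4*z
H = -1/537 (H = 1/(-537) = -1/537 ≈ -0.0018622)
-333/H - 75/h(5*(3 - 5), 14) = -333/(-1/537) - 75/((-4*14)) = -333*(-537) - 75/(-56) = 178821 - 75*(-1/56) = 178821 + 75/56 = 10014051/56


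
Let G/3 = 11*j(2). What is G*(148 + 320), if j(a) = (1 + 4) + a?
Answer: 108108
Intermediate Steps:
j(a) = 5 + a
G = 231 (G = 3*(11*(5 + 2)) = 3*(11*7) = 3*77 = 231)
G*(148 + 320) = 231*(148 + 320) = 231*468 = 108108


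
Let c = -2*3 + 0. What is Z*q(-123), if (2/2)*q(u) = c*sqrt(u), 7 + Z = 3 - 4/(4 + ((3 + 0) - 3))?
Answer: 30*I*sqrt(123) ≈ 332.72*I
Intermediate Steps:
c = -6 (c = -6 + 0 = -6)
Z = -5 (Z = -7 + (3 - 4/(4 + ((3 + 0) - 3))) = -7 + (3 - 4/(4 + (3 - 3))) = -7 + (3 - 4/(4 + 0)) = -7 + (3 - 4/4) = -7 + (3 - 4*1/4) = -7 + (3 - 1) = -7 + 2 = -5)
q(u) = -6*sqrt(u)
Z*q(-123) = -(-30)*sqrt(-123) = -(-30)*I*sqrt(123) = 30*I*sqrt(123)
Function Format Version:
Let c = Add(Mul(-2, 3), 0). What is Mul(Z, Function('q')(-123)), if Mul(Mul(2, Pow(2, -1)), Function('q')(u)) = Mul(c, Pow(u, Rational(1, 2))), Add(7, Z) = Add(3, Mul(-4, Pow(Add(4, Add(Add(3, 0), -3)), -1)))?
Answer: Mul(30, I, Pow(123, Rational(1, 2))) ≈ Mul(332.72, I)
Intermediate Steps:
c = -6 (c = Add(-6, 0) = -6)
Z = -5 (Z = Add(-7, Add(3, Mul(-4, Pow(Add(4, Add(Add(3, 0), -3)), -1)))) = Add(-7, Add(3, Mul(-4, Pow(Add(4, Add(3, -3)), -1)))) = Add(-7, Add(3, Mul(-4, Pow(Add(4, 0), -1)))) = Add(-7, Add(3, Mul(-4, Pow(4, -1)))) = Add(-7, Add(3, Mul(-4, Rational(1, 4)))) = Add(-7, Add(3, -1)) = Add(-7, 2) = -5)
Function('q')(u) = Mul(-6, Pow(u, Rational(1, 2)))
Mul(Z, Function('q')(-123)) = Mul(-5, Mul(-6, Pow(-123, Rational(1, 2)))) = Mul(-5, Mul(-6, Mul(I, Pow(123, Rational(1, 2))))) = Mul(-5, Mul(-6, I, Pow(123, Rational(1, 2)))) = Mul(30, I, Pow(123, Rational(1, 2)))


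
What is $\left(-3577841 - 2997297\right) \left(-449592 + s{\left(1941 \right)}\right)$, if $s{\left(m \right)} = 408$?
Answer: $2953446787392$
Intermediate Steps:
$\left(-3577841 - 2997297\right) \left(-449592 + s{\left(1941 \right)}\right) = \left(-3577841 - 2997297\right) \left(-449592 + 408\right) = \left(-6575138\right) \left(-449184\right) = 2953446787392$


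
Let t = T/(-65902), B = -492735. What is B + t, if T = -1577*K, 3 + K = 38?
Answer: -391230925/794 ≈ -4.9273e+5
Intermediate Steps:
K = 35 (K = -3 + 38 = 35)
T = -55195 (T = -1577*35 = -55195)
t = 665/794 (t = -55195/(-65902) = -55195*(-1/65902) = 665/794 ≈ 0.83753)
B + t = -492735 + 665/794 = -391230925/794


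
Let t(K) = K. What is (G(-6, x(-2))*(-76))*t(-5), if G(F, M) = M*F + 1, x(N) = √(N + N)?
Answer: 380 - 4560*I ≈ 380.0 - 4560.0*I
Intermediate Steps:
x(N) = √2*√N (x(N) = √(2*N) = √2*√N)
G(F, M) = 1 + F*M (G(F, M) = F*M + 1 = 1 + F*M)
(G(-6, x(-2))*(-76))*t(-5) = ((1 - 6*√2*√(-2))*(-76))*(-5) = ((1 - 6*√2*I*√2)*(-76))*(-5) = ((1 - 12*I)*(-76))*(-5) = (-76 + 912*I)*(-5) = 380 - 4560*I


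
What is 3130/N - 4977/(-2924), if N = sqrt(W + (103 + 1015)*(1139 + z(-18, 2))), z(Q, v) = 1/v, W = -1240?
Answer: 4977/2924 + 3130*sqrt(1272721)/1272721 ≈ 4.4766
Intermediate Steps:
N = sqrt(1272721) (N = sqrt(-1240 + (103 + 1015)*(1139 + 1/2)) = sqrt(-1240 + 1118*(1139 + 1/2)) = sqrt(-1240 + 1118*(2279/2)) = sqrt(-1240 + 1273961) = sqrt(1272721) ≈ 1128.1)
3130/N - 4977/(-2924) = 3130/(sqrt(1272721)) - 4977/(-2924) = 3130*(sqrt(1272721)/1272721) - 4977*(-1/2924) = 3130*sqrt(1272721)/1272721 + 4977/2924 = 4977/2924 + 3130*sqrt(1272721)/1272721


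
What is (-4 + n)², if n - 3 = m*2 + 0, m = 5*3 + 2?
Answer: 1089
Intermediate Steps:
m = 17 (m = 15 + 2 = 17)
n = 37 (n = 3 + (17*2 + 0) = 3 + (34 + 0) = 3 + 34 = 37)
(-4 + n)² = (-4 + 37)² = 33² = 1089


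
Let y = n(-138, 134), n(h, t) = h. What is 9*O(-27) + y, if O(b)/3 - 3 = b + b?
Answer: -1515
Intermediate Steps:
O(b) = 9 + 6*b (O(b) = 9 + 3*(b + b) = 9 + 3*(2*b) = 9 + 6*b)
y = -138
9*O(-27) + y = 9*(9 + 6*(-27)) - 138 = 9*(9 - 162) - 138 = 9*(-153) - 138 = -1377 - 138 = -1515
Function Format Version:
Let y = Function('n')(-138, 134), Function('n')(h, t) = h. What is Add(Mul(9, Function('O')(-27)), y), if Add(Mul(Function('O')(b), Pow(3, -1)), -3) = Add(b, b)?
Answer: -1515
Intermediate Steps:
Function('O')(b) = Add(9, Mul(6, b)) (Function('O')(b) = Add(9, Mul(3, Add(b, b))) = Add(9, Mul(3, Mul(2, b))) = Add(9, Mul(6, b)))
y = -138
Add(Mul(9, Function('O')(-27)), y) = Add(Mul(9, Add(9, Mul(6, -27))), -138) = Add(Mul(9, Add(9, -162)), -138) = Add(Mul(9, -153), -138) = Add(-1377, -138) = -1515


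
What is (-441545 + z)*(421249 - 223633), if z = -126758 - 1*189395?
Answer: -149733247968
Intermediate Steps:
z = -316153 (z = -126758 - 189395 = -316153)
(-441545 + z)*(421249 - 223633) = (-441545 - 316153)*(421249 - 223633) = -757698*197616 = -149733247968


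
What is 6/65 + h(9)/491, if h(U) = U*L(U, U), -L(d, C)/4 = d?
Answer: -18114/31915 ≈ -0.56757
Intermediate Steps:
L(d, C) = -4*d
h(U) = -4*U**2 (h(U) = U*(-4*U) = -4*U**2)
6/65 + h(9)/491 = 6/65 - 4*9**2/491 = 6*(1/65) - 4*81*(1/491) = 6/65 - 324*1/491 = 6/65 - 324/491 = -18114/31915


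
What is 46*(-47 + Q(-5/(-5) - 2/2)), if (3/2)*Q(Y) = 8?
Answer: -5750/3 ≈ -1916.7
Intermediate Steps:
Q(Y) = 16/3 (Q(Y) = (2/3)*8 = 16/3)
46*(-47 + Q(-5/(-5) - 2/2)) = 46*(-47 + 16/3) = 46*(-125/3) = -5750/3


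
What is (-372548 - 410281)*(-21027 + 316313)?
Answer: -231158444094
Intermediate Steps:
(-372548 - 410281)*(-21027 + 316313) = -782829*295286 = -231158444094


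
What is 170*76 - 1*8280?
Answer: 4640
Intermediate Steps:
170*76 - 1*8280 = 12920 - 8280 = 4640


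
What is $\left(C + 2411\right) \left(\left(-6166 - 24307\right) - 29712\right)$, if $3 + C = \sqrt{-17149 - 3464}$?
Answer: $-144925480 - 60185 i \sqrt{20613} \approx -1.4493 \cdot 10^{8} - 8.6409 \cdot 10^{6} i$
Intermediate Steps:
$C = -3 + i \sqrt{20613}$ ($C = -3 + \sqrt{-17149 - 3464} = -3 + \sqrt{-20613} = -3 + i \sqrt{20613} \approx -3.0 + 143.57 i$)
$\left(C + 2411\right) \left(\left(-6166 - 24307\right) - 29712\right) = \left(\left(-3 + i \sqrt{20613}\right) + 2411\right) \left(\left(-6166 - 24307\right) - 29712\right) = \left(2408 + i \sqrt{20613}\right) \left(-30473 - 29712\right) = \left(2408 + i \sqrt{20613}\right) \left(-60185\right) = -144925480 - 60185 i \sqrt{20613}$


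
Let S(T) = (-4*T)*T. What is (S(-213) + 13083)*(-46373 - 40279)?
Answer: 14591590236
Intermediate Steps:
S(T) = -4*T**2
(S(-213) + 13083)*(-46373 - 40279) = (-4*(-213)**2 + 13083)*(-46373 - 40279) = (-4*45369 + 13083)*(-86652) = (-181476 + 13083)*(-86652) = -168393*(-86652) = 14591590236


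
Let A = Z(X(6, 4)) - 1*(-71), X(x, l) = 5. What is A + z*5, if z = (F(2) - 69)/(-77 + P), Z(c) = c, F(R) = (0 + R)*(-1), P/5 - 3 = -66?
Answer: 30147/392 ≈ 76.906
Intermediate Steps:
P = -315 (P = 15 + 5*(-66) = 15 - 330 = -315)
F(R) = -R (F(R) = R*(-1) = -R)
A = 76 (A = 5 - 1*(-71) = 5 + 71 = 76)
z = 71/392 (z = (-1*2 - 69)/(-77 - 315) = (-2 - 69)/(-392) = -71*(-1/392) = 71/392 ≈ 0.18112)
A + z*5 = 76 + (71/392)*5 = 76 + 355/392 = 30147/392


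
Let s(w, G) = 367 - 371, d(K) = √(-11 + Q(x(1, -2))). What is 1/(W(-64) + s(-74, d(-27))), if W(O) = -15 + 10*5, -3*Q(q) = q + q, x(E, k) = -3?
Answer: 1/31 ≈ 0.032258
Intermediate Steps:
Q(q) = -2*q/3 (Q(q) = -(q + q)/3 = -2*q/3)
d(K) = 3*I (d(K) = √(-11 - ⅔*(-3)) = √(-11 + 2) = √(-9) = 3*I)
s(w, G) = -4
W(O) = 35 (W(O) = -15 + 50 = 35)
1/(W(-64) + s(-74, d(-27))) = 1/(35 - 4) = 1/31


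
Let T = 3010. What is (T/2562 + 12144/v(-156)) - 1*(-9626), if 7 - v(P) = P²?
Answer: 42859952965/4452207 ≈ 9626.7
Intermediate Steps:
v(P) = 7 - P²
(T/2562 + 12144/v(-156)) - 1*(-9626) = (3010/2562 + 12144/(7 - 1*(-156)²)) - 1*(-9626) = (3010*(1/2562) + 12144/(7 - 1*24336)) + 9626 = (215/183 + 12144/(7 - 24336)) + 9626 = (215/183 + 12144/(-24329)) + 9626 = (215/183 + 12144*(-1/24329)) + 9626 = (215/183 - 12144/24329) + 9626 = 3008383/4452207 + 9626 = 42859952965/4452207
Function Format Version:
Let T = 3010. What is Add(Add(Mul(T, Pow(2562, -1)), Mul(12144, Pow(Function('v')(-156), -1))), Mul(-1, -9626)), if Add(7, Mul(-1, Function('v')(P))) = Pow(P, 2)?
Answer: Rational(42859952965, 4452207) ≈ 9626.7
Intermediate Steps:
Function('v')(P) = Add(7, Mul(-1, Pow(P, 2)))
Add(Add(Mul(T, Pow(2562, -1)), Mul(12144, Pow(Function('v')(-156), -1))), Mul(-1, -9626)) = Add(Add(Mul(3010, Pow(2562, -1)), Mul(12144, Pow(Add(7, Mul(-1, Pow(-156, 2))), -1))), Mul(-1, -9626)) = Add(Add(Mul(3010, Rational(1, 2562)), Mul(12144, Pow(Add(7, Mul(-1, 24336)), -1))), 9626) = Add(Add(Rational(215, 183), Mul(12144, Pow(Add(7, -24336), -1))), 9626) = Add(Add(Rational(215, 183), Mul(12144, Pow(-24329, -1))), 9626) = Add(Add(Rational(215, 183), Mul(12144, Rational(-1, 24329))), 9626) = Add(Add(Rational(215, 183), Rational(-12144, 24329)), 9626) = Add(Rational(3008383, 4452207), 9626) = Rational(42859952965, 4452207)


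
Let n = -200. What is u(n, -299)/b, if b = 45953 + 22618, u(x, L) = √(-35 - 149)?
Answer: 2*I*√46/68571 ≈ 0.00019782*I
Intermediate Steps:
u(x, L) = 2*I*√46 (u(x, L) = √(-184) = 2*I*√46)
b = 68571
u(n, -299)/b = (2*I*√46)/68571 = (2*I*√46)*(1/68571) = 2*I*√46/68571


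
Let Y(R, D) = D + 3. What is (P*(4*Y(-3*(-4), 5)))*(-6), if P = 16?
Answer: -3072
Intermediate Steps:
Y(R, D) = 3 + D
(P*(4*Y(-3*(-4), 5)))*(-6) = (16*(4*(3 + 5)))*(-6) = (16*(4*8))*(-6) = (16*32)*(-6) = 512*(-6) = -3072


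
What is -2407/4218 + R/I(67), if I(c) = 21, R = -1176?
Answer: -238615/4218 ≈ -56.571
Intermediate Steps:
-2407/4218 + R/I(67) = -2407/4218 - 1176/21 = -2407*1/4218 - 1176*1/21 = -2407/4218 - 56 = -238615/4218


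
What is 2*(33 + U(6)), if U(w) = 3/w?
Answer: 67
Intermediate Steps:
2*(33 + U(6)) = 2*(33 + 3/6) = 2*(33 + 3*(1/6)) = 2*(33 + 1/2) = 2*(67/2) = 67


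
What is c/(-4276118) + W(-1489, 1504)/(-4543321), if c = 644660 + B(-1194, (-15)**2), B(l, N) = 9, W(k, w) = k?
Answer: -2922571066047/19427776707878 ≈ -0.15043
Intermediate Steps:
c = 644669 (c = 644660 + 9 = 644669)
c/(-4276118) + W(-1489, 1504)/(-4543321) = 644669/(-4276118) - 1489/(-4543321) = 644669*(-1/4276118) - 1489*(-1/4543321) = -644669/4276118 + 1489/4543321 = -2922571066047/19427776707878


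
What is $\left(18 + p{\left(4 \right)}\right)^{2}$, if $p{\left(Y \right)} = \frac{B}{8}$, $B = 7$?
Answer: $\frac{22801}{64} \approx 356.27$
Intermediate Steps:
$p{\left(Y \right)} = \frac{7}{8}$
$\left(18 + p{\left(4 \right)}\right)^{2} = \left(18 + \frac{7}{8}\right)^{2} = \left(\frac{151}{8}\right)^{2} = \frac{22801}{64}$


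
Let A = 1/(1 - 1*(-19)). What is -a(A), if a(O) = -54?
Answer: 54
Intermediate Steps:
A = 1/20 (A = 1/(1 + 19) = 1/20 ≈ 0.050000)
-a(A) = -1*(-54) = 54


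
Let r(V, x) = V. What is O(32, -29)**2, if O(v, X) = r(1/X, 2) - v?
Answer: 863041/841 ≈ 1026.2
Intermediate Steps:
O(v, X) = 1/X - v
O(32, -29)**2 = (1/(-29) - 1*32)**2 = (-1/29 - 32)**2 = (-929/29)**2 = 863041/841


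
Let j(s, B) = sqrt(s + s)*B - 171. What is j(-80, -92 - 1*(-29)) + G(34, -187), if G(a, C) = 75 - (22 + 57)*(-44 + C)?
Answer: 18153 - 252*I*sqrt(10) ≈ 18153.0 - 796.89*I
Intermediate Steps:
j(s, B) = -171 + B*sqrt(2)*sqrt(s) (j(s, B) = sqrt(2*s)*B - 171 = (sqrt(2)*sqrt(s))*B - 171 = B*sqrt(2)*sqrt(s) - 171 = -171 + B*sqrt(2)*sqrt(s))
G(a, C) = 3551 - 79*C (G(a, C) = 75 - 79*(-44 + C) = 75 - (-3476 + 79*C) = 75 + (3476 - 79*C) = 3551 - 79*C)
j(-80, -92 - 1*(-29)) + G(34, -187) = (-171 + (-92 - 1*(-29))*sqrt(2)*sqrt(-80)) + (3551 - 79*(-187)) = (-171 + (-92 + 29)*sqrt(2)*(4*I*sqrt(5))) + (3551 + 14773) = (-171 - 63*sqrt(2)*4*I*sqrt(5)) + 18324 = (-171 - 252*I*sqrt(10)) + 18324 = 18153 - 252*I*sqrt(10)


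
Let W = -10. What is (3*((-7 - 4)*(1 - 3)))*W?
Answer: -660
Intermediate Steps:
(3*((-7 - 4)*(1 - 3)))*W = (3*((-7 - 4)*(1 - 3)))*(-10) = (3*(-11*(-2)))*(-10) = (3*22)*(-10) = 66*(-10) = -660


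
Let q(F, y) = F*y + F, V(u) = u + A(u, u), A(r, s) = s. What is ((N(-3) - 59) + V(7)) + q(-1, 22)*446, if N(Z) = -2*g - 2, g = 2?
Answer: -10309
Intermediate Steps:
V(u) = 2*u (V(u) = u + u = 2*u)
N(Z) = -6 (N(Z) = -2*2 - 2 = -4 - 2 = -6)
q(F, y) = F + F*y
((N(-3) - 59) + V(7)) + q(-1, 22)*446 = ((-6 - 59) + 2*7) - (1 + 22)*446 = (-65 + 14) - 1*23*446 = -51 - 23*446 = -51 - 10258 = -10309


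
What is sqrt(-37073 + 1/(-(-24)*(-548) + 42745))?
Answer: 82*I*sqrt(4828453066)/29593 ≈ 192.54*I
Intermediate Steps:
sqrt(-37073 + 1/(-(-24)*(-548) + 42745)) = sqrt(-37073 + 1/(-1*13152 + 42745)) = sqrt(-37073 + 1/(-13152 + 42745)) = sqrt(-37073 + 1/29593) = sqrt(-1097101288/29593) = 82*I*sqrt(4828453066)/29593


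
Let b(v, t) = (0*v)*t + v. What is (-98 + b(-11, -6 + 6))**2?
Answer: 11881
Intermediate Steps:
b(v, t) = v (b(v, t) = 0*t + v = 0 + v = v)
(-98 + b(-11, -6 + 6))**2 = (-98 - 11)**2 = (-109)**2 = 11881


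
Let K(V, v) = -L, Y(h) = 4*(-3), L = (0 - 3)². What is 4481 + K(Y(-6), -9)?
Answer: 4472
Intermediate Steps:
L = 9 (L = (-3)² = 9)
Y(h) = -12
K(V, v) = -9 (K(V, v) = -1*9 = -9)
4481 + K(Y(-6), -9) = 4481 - 9 = 4472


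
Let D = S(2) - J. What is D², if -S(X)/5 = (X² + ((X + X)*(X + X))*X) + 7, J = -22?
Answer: 37249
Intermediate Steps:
S(X) = -35 - 20*X³ - 5*X² (S(X) = -5*((X² + ((X + X)*(X + X))*X) + 7) = -5*((X² + ((2*X)*(2*X))*X) + 7) = -5*((X² + (4*X²)*X) + 7) = -5*((X² + 4*X³) + 7) = -5*(7 + X² + 4*X³) = -35 - 20*X³ - 5*X²)
D = -193 (D = (-35 - 20*2³ - 5*2²) - 1*(-22) = (-35 - 20*8 - 5*4) + 22 = (-35 - 160 - 20) + 22 = -215 + 22 = -193)
D² = (-193)² = 37249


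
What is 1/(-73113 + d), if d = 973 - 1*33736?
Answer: -1/105876 ≈ -9.4450e-6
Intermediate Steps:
d = -32763 (d = 973 - 33736 = -32763)
1/(-73113 + d) = 1/(-73113 - 32763) = 1/(-105876) = -1/105876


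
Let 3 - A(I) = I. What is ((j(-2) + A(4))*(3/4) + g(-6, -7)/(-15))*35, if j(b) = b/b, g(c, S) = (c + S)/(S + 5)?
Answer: -91/6 ≈ -15.167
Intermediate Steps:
g(c, S) = (S + c)/(5 + S)
j(b) = 1
A(I) = 3 - I
((j(-2) + A(4))*(3/4) + g(-6, -7)/(-15))*35 = ((1 + (3 - 1*4))*(3/4) + ((-7 - 6)/(5 - 7))/(-15))*35 = ((1 + (3 - 4))*(3*(¼)) + (-13/(-2))*(-1/15))*35 = ((1 - 1)*(¾) - ½*(-13)*(-1/15))*35 = (0*(¾) + (13/2)*(-1/15))*35 = (0 - 13/30)*35 = -13/30*35 = -91/6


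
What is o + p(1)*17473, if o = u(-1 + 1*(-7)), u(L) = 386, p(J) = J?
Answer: 17859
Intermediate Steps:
o = 386
o + p(1)*17473 = 386 + 1*17473 = 386 + 17473 = 17859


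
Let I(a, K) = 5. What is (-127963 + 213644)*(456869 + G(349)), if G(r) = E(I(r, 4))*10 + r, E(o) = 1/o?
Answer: 39175066820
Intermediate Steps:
E(o) = 1/o
G(r) = 2 + r (G(r) = 10/5 + r = (1/5)*10 + r = 2 + r)
(-127963 + 213644)*(456869 + G(349)) = (-127963 + 213644)*(456869 + (2 + 349)) = 85681*(456869 + 351) = 85681*457220 = 39175066820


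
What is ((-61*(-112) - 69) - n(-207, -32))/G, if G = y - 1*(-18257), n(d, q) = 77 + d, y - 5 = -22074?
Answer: -6893/3812 ≈ -1.8082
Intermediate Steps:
y = -22069 (y = 5 - 22074 = -22069)
G = -3812 (G = -22069 - 1*(-18257) = -22069 + 18257 = -3812)
((-61*(-112) - 69) - n(-207, -32))/G = ((-61*(-112) - 69) - (77 - 207))/(-3812) = ((6832 - 69) - 1*(-130))*(-1/3812) = (6763 + 130)*(-1/3812) = 6893*(-1/3812) = -6893/3812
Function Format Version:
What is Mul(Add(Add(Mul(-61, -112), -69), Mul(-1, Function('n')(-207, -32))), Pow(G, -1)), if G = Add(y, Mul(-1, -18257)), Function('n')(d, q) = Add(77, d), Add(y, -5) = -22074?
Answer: Rational(-6893, 3812) ≈ -1.8082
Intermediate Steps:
y = -22069 (y = Add(5, -22074) = -22069)
G = -3812 (G = Add(-22069, Mul(-1, -18257)) = Add(-22069, 18257) = -3812)
Mul(Add(Add(Mul(-61, -112), -69), Mul(-1, Function('n')(-207, -32))), Pow(G, -1)) = Mul(Add(Add(Mul(-61, -112), -69), Mul(-1, Add(77, -207))), Pow(-3812, -1)) = Mul(Add(Add(6832, -69), Mul(-1, -130)), Rational(-1, 3812)) = Mul(Add(6763, 130), Rational(-1, 3812)) = Mul(6893, Rational(-1, 3812)) = Rational(-6893, 3812)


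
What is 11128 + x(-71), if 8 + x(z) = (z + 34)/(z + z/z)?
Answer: 778437/70 ≈ 11121.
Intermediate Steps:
x(z) = -8 + (34 + z)/(1 + z) (x(z) = -8 + (z + 34)/(z + z/z) = -8 + (34 + z)/(z + 1) = -8 + (34 + z)/(1 + z))
11128 + x(-71) = 11128 + (26 - 7*(-71))/(1 - 71) = 11128 + (26 + 497)/(-70) = 11128 - 1/70*523 = 11128 - 523/70 = 778437/70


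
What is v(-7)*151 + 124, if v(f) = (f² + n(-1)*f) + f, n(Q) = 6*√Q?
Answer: 6466 - 6342*I ≈ 6466.0 - 6342.0*I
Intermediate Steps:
v(f) = f + f² + 6*I*f (v(f) = (f² + (6*√(-1))*f) + f = (f² + (6*I)*f) + f = (f² + 6*I*f) + f = f + f² + 6*I*f)
v(-7)*151 + 124 = -7*(1 - 7 + 6*I)*151 + 124 = -7*(-6 + 6*I)*151 + 124 = (42 - 42*I)*151 + 124 = (6342 - 6342*I) + 124 = 6466 - 6342*I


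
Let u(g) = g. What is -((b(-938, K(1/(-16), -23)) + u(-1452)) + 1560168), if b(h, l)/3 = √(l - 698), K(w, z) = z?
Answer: -1558716 - 3*I*√721 ≈ -1.5587e+6 - 80.554*I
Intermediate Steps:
b(h, l) = 3*√(-698 + l) (b(h, l) = 3*√(l - 698) = 3*√(-698 + l))
-((b(-938, K(1/(-16), -23)) + u(-1452)) + 1560168) = -((3*√(-698 - 23) - 1452) + 1560168) = -((3*√(-721) - 1452) + 1560168) = -((3*(I*√721) - 1452) + 1560168) = -((3*I*√721 - 1452) + 1560168) = -((-1452 + 3*I*√721) + 1560168) = -(1558716 + 3*I*√721) = -1558716 - 3*I*√721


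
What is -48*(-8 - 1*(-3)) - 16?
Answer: 224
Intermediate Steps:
-48*(-8 - 1*(-3)) - 16 = -48*(-8 + 3) - 16 = -48*(-5) - 16 = 240 - 16 = 224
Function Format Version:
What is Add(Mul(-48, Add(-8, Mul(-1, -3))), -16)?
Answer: 224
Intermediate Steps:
Add(Mul(-48, Add(-8, Mul(-1, -3))), -16) = Add(Mul(-48, Add(-8, 3)), -16) = Add(Mul(-48, -5), -16) = Add(240, -16) = 224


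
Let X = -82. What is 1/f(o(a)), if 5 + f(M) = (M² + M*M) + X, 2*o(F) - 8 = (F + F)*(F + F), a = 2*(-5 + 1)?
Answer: 1/34761 ≈ 2.8768e-5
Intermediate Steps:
a = -8 (a = 2*(-4) = -8)
o(F) = 4 + 2*F² (o(F) = 4 + ((F + F)*(F + F))/2 = 4 + ((2*F)*(2*F))/2 = 4 + (4*F²)/2 = 4 + 2*F²)
f(M) = -87 + 2*M² (f(M) = -5 + ((M² + M*M) - 82) = -5 + ((M² + M²) - 82) = -5 + (2*M² - 82) = -5 + (-82 + 2*M²) = -87 + 2*M²)
1/f(o(a)) = 1/(-87 + 2*(4 + 2*(-8)²)²) = 1/(-87 + 2*(4 + 2*64)²) = 1/(-87 + 2*(4 + 128)²) = 1/(-87 + 2*132²) = 1/(-87 + 2*17424) = 1/(-87 + 34848) = 1/34761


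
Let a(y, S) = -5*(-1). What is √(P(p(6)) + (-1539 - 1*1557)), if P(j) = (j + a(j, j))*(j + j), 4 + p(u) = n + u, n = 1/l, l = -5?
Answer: 18*I*√237/5 ≈ 55.421*I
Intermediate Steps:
a(y, S) = 5
n = -⅕ (n = 1/(-5) = -⅕ ≈ -0.20000)
p(u) = -21/5 + u (p(u) = -4 + (-⅕ + u) = -21/5 + u)
P(j) = 2*j*(5 + j) (P(j) = (j + 5)*(j + j) = (5 + j)*(2*j) = 2*j*(5 + j))
√(P(p(6)) + (-1539 - 1*1557)) = √(2*(-21/5 + 6)*(5 + (-21/5 + 6)) + (-1539 - 1*1557)) = √(2*(9/5)*(5 + 9/5) + (-1539 - 1557)) = √(2*(9/5)*(34/5) - 3096) = √(612/25 - 3096) = √(-76788/25) = 18*I*√237/5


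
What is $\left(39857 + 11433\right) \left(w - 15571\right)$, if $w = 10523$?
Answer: $-258911920$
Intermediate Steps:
$\left(39857 + 11433\right) \left(w - 15571\right) = \left(39857 + 11433\right) \left(10523 - 15571\right) = 51290 \left(-5048\right) = -258911920$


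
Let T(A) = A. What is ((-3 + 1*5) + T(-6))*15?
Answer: -60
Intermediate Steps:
((-3 + 1*5) + T(-6))*15 = ((-3 + 1*5) - 6)*15 = ((-3 + 5) - 6)*15 = (2 - 6)*15 = -4*15 = -60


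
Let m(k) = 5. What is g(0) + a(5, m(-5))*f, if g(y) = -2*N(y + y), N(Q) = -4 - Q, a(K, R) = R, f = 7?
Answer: 43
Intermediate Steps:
g(y) = 8 + 4*y (g(y) = -2*(-4 - (y + y)) = -2*(-4 - 2*y) = 8 + 4*y)
g(0) + a(5, m(-5))*f = (8 + 4*0) + 5*7 = (8 + 0) + 35 = 8 + 35 = 43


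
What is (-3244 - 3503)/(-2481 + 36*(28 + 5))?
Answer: 2249/431 ≈ 5.2181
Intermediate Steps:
(-3244 - 3503)/(-2481 + 36*(28 + 5)) = -6747/(-2481 + 36*33) = -6747/(-2481 + 1188) = -6747/(-1293) = -6747*(-1/1293) = 2249/431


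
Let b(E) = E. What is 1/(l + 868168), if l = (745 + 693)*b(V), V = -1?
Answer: 1/866730 ≈ 1.1538e-6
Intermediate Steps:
l = -1438 (l = (745 + 693)*(-1) = 1438*(-1) = -1438)
1/(l + 868168) = 1/(-1438 + 868168) = 1/866730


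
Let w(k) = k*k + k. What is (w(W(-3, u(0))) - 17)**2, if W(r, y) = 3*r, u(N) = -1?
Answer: 3025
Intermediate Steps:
w(k) = k + k**2 (w(k) = k**2 + k = k + k**2)
(w(W(-3, u(0))) - 17)**2 = ((3*(-3))*(1 + 3*(-3)) - 17)**2 = (-9*(1 - 9) - 17)**2 = (-9*(-8) - 17)**2 = (72 - 17)**2 = 55**2 = 3025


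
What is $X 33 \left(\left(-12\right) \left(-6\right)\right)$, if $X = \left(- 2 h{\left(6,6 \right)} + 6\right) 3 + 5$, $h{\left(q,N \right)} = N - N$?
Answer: $54648$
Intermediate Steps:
$h{\left(q,N \right)} = 0$
$X = 23$ ($X = \left(\left(-2\right) 0 + 6\right) 3 + 5 = \left(0 + 6\right) 3 + 5 = 6 \cdot 3 + 5 = 18 + 5 = 23$)
$X 33 \left(\left(-12\right) \left(-6\right)\right) = 23 \cdot 33 \left(\left(-12\right) \left(-6\right)\right) = 759 \cdot 72 = 54648$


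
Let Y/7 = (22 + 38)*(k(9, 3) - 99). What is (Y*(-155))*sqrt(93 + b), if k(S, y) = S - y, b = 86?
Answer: 6054300*sqrt(179) ≈ 8.1001e+7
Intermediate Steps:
Y = -39060 (Y = 7*((22 + 38)*((9 - 1*3) - 99)) = 7*(60*((9 - 3) - 99)) = 7*(60*(6 - 99)) = 7*(60*(-93)) = 7*(-5580) = -39060)
(Y*(-155))*sqrt(93 + b) = (-39060*(-155))*sqrt(93 + 86) = 6054300*sqrt(179)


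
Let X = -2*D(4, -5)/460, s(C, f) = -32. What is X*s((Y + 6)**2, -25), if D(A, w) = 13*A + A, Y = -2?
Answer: 896/115 ≈ 7.7913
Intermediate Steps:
D(A, w) = 14*A
X = -28/115 (X = -2*14*4/460 = -112/460 = -2*14/115 = -28/115 ≈ -0.24348)
X*s((Y + 6)**2, -25) = -28/115*(-32) = 896/115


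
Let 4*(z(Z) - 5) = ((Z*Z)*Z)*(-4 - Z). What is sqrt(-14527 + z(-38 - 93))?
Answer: I*sqrt(285565645)/2 ≈ 8449.3*I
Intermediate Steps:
z(Z) = 5 + Z**3*(-4 - Z)/4 (z(Z) = 5 + (((Z*Z)*Z)*(-4 - Z))/4 = 5 + ((Z**2*Z)*(-4 - Z))/4 = 5 + (Z**3*(-4 - Z))/4 = 5 + Z**3*(-4 - Z)/4)
sqrt(-14527 + z(-38 - 93)) = sqrt(-14527 + (5 - (-38 - 93)**3 - (-38 - 93)**4/4)) = sqrt(-14527 + (5 - 1*(-131)**3 - 1/4*(-131)**4)) = sqrt(-14527 + (5 - 1*(-2248091) - 1/4*294499921)) = sqrt(-14527 + (5 + 2248091 - 294499921/4)) = sqrt(-14527 - 285507537/4) = sqrt(-285565645/4) = I*sqrt(285565645)/2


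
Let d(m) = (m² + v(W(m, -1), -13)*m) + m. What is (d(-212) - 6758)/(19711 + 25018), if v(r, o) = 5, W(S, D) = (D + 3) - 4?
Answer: 36914/44729 ≈ 0.82528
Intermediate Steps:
W(S, D) = -1 + D (W(S, D) = (3 + D) - 4 = -1 + D)
d(m) = m² + 6*m (d(m) = (m² + 5*m) + m = m² + 6*m)
(d(-212) - 6758)/(19711 + 25018) = (-212*(6 - 212) - 6758)/(19711 + 25018) = (-212*(-206) - 6758)/44729 = (43672 - 6758)*(1/44729) = 36914*(1/44729) = 36914/44729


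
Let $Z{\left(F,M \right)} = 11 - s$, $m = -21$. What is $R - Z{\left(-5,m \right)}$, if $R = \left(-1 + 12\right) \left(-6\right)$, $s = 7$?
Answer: $-70$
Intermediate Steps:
$Z{\left(F,M \right)} = 4$ ($Z{\left(F,M \right)} = 11 - 7 = 4$)
$R = -66$ ($R = 11 \left(-6\right) = -66$)
$R - Z{\left(-5,m \right)} = -66 - 4 = -70$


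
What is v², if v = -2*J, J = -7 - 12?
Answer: 1444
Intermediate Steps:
J = -19
v = 38 (v = -2*(-19) = 38)
v² = 38² = 1444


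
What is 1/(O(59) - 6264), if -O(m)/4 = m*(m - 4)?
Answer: -1/19244 ≈ -5.1964e-5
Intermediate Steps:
O(m) = -4*m*(-4 + m) (O(m) = -4*m*(m - 4) = -4*m*(-4 + m))
1/(O(59) - 6264) = 1/(4*59*(4 - 1*59) - 6264) = 1/(4*59*(4 - 59) - 6264) = 1/(4*59*(-55) - 6264) = 1/(-12980 - 6264) = 1/(-19244) = -1/19244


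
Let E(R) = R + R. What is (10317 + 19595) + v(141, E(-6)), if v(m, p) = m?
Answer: 30053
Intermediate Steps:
E(R) = 2*R
(10317 + 19595) + v(141, E(-6)) = (10317 + 19595) + 141 = 29912 + 141 = 30053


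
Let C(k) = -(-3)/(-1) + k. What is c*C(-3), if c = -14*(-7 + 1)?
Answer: -504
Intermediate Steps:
C(k) = -3 + k (C(k) = -(-3)*(-1) + k = -1*3 + k = -3 + k)
c = 84 (c = -14*(-6) = 84)
c*C(-3) = 84*(-3 - 3) = 84*(-6) = -504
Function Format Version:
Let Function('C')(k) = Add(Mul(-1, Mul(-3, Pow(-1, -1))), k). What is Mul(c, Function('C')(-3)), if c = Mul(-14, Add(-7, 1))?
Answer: -504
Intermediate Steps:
Function('C')(k) = Add(-3, k) (Function('C')(k) = Add(Mul(-1, Mul(-3, -1)), k) = Add(Mul(-1, 3), k) = Add(-3, k))
c = 84 (c = Mul(-14, -6) = 84)
Mul(c, Function('C')(-3)) = Mul(84, Add(-3, -3)) = Mul(84, -6) = -504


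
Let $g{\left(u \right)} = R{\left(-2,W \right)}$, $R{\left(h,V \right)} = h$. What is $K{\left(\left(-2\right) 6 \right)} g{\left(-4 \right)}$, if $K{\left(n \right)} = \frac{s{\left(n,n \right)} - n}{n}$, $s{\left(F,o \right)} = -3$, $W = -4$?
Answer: $\frac{3}{2} \approx 1.5$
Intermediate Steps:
$g{\left(u \right)} = -2$
$K{\left(n \right)} = \frac{-3 - n}{n}$
$K{\left(\left(-2\right) 6 \right)} g{\left(-4 \right)} = \frac{-3 - \left(-2\right) 6}{\left(-2\right) 6} \left(-2\right) = \frac{-3 - -12}{-12} \left(-2\right) = - \frac{-3 + 12}{12} \left(-2\right) = \left(- \frac{1}{12}\right) 9 \left(-2\right) = \left(- \frac{3}{4}\right) \left(-2\right) = \frac{3}{2}$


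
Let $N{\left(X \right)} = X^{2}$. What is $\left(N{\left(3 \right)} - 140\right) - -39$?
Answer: $-92$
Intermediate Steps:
$\left(N{\left(3 \right)} - 140\right) - -39 = \left(3^{2} - 140\right) - -39 = \left(9 - 140\right) + 39 = -131 + 39 = -92$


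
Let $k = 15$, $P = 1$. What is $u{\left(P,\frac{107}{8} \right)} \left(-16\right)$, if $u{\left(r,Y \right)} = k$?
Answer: $-240$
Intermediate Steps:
$u{\left(r,Y \right)} = 15$
$u{\left(P,\frac{107}{8} \right)} \left(-16\right) = 15 \left(-16\right) = -240$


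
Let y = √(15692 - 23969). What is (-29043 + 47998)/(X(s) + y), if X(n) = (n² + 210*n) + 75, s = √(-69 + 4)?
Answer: 18955/(10 + I*√8277 + 210*I*√65) ≈ 0.059552 - 10.624*I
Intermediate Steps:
s = I*√65 (s = √(-65) = I*√65 ≈ 8.0623*I)
X(n) = 75 + n² + 210*n
y = I*√8277 (y = √(-8277) = I*√8277 ≈ 90.978*I)
(-29043 + 47998)/(X(s) + y) = (-29043 + 47998)/((75 + (I*√65)² + 210*(I*√65)) + I*√8277) = 18955/((75 - 65 + 210*I*√65) + I*√8277) = 18955/((10 + 210*I*√65) + I*√8277) = 18955/(10 + I*√8277 + 210*I*√65)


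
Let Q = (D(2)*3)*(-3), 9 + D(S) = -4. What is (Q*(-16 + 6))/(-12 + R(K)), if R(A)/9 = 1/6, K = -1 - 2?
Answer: 780/7 ≈ 111.43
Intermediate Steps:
K = -3
D(S) = -13 (D(S) = -9 - 4 = -13)
R(A) = 3/2 (R(A) = 9/6 = 9*(1/6) = 3/2)
Q = 117 (Q = -13*3*(-3) = -39*(-3) = 117)
(Q*(-16 + 6))/(-12 + R(K)) = (117*(-16 + 6))/(-12 + 3/2) = (117*(-10))/(-21/2) = -1170*(-2/21) = 780/7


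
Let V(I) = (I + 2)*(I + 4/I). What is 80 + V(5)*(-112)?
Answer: -22336/5 ≈ -4467.2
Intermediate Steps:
V(I) = (2 + I)*(I + 4/I)
80 + V(5)*(-112) = 80 + (4 + 5² + 2*5 + 8/5)*(-112) = 80 + (4 + 25 + 10 + 8*(⅕))*(-112) = 80 + (4 + 25 + 10 + 8/5)*(-112) = 80 + (203/5)*(-112) = 80 - 22736/5 = -22336/5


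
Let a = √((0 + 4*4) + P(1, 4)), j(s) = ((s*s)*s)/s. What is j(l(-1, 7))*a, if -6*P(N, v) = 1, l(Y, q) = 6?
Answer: 6*√570 ≈ 143.25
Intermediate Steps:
P(N, v) = -⅙ (P(N, v) = -⅙*1 = -⅙)
j(s) = s² (j(s) = (s²*s)/s = s³/s = s²)
a = √570/6 (a = √((0 + 4*4) - ⅙) = √((0 + 16) - ⅙) = √(16 - ⅙) = √(95/6) = √570/6 ≈ 3.9791)
j(l(-1, 7))*a = 6²*(√570/6) = 36*(√570/6) = 6*√570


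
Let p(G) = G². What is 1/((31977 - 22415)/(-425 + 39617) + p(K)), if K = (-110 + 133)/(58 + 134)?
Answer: 60198912/15551089 ≈ 3.8710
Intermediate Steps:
K = 23/192 ≈ 0.11979
1/((31977 - 22415)/(-425 + 39617) + p(K)) = 1/((31977 - 22415)/(-425 + 39617) + (23/192)²) = 1/(9562/39192 + 529/36864) = 1/(9562*(1/39192) + 529/36864) = 1/(4781/19596 + 529/36864) = 1/(15551089/60198912) = 60198912/15551089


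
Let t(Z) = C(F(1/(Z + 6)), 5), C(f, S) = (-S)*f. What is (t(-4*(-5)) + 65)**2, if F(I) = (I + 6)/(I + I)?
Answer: 429025/4 ≈ 1.0726e+5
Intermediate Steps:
F(I) = (6 + I)/(2*I) (F(I) = (6 + I)/((2*I)) = (6 + I)*(1/(2*I)) = (6 + I)/(2*I))
C(f, S) = -S*f
t(Z) = -5*(6 + Z)*(6 + 1/(6 + Z))/2 (t(Z) = -1*5*(6 + 1/(Z + 6))/(2*(1/(Z + 6))) = -1*5*(6 + 1/(6 + Z))/(2*(1/(6 + Z))) = -1*5*(6 + Z)*(6 + 1/(6 + Z))/2 = -5*(6 + Z)*(6 + 1/(6 + Z))/2)
(t(-4*(-5)) + 65)**2 = ((-185/2 - (-60)*(-5)) + 65)**2 = ((-185/2 - 15*20) + 65)**2 = ((-185/2 - 300) + 65)**2 = (-785/2 + 65)**2 = (-655/2)**2 = 429025/4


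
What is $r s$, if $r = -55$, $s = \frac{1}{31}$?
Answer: $- \frac{55}{31} \approx -1.7742$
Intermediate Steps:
$s = \frac{1}{31} \approx 0.032258$
$r s = \left(-55\right) \frac{1}{31} = - \frac{55}{31}$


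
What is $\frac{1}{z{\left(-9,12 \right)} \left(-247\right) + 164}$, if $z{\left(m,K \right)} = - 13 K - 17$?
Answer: $\frac{1}{42895} \approx 2.3313 \cdot 10^{-5}$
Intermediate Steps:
$z{\left(m,K \right)} = -17 - 13 K$
$\frac{1}{z{\left(-9,12 \right)} \left(-247\right) + 164} = \frac{1}{\left(-17 - 156\right) \left(-247\right) + 164} = \frac{1}{\left(-173\right) \left(-247\right) + 164} = \frac{1}{42731 + 164} = \frac{1}{42895}$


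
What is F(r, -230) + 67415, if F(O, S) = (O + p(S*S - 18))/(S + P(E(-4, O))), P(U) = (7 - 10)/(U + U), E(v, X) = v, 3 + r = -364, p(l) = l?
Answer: 123421235/1837 ≈ 67186.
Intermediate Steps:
r = -367 (r = -3 - 364 = -367)
P(U) = -3/(2*U) (P(U) = -3*1/(2*U) = -3/(2*U))
F(O, S) = (-18 + O + S²)/(3/8 + S) (F(O, S) = (O + (S*S - 18))/(S - 3/2/(-4)) = (O + (S² - 18))/(S - 3/2*(-¼)) = (O + (-18 + S²))/(S + 3/8) = (-18 + O + S²)/(3/8 + S))
F(r, -230) + 67415 = 8*(-18 - 367 + (-230)²)/(3 + 8*(-230)) + 67415 = 8*(-18 - 367 + 52900)/(3 - 1840) + 67415 = 8*52515/(-1837) + 67415 = 8*(-1/1837)*52515 + 67415 = -420120/1837 + 67415 = 123421235/1837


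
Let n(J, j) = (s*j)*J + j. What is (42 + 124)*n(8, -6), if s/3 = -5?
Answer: 118524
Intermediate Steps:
s = -15 (s = 3*(-5) = -15)
n(J, j) = j - 15*J*j (n(J, j) = (-15*j)*J + j = -15*J*j + j = j - 15*J*j)
(42 + 124)*n(8, -6) = (42 + 124)*(-6*(1 - 15*8)) = 166*(-6*(1 - 120)) = 166*(-6*(-119)) = 166*714 = 118524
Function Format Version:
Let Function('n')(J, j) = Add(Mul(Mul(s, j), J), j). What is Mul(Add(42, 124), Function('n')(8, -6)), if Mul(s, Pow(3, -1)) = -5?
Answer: 118524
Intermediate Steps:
s = -15 (s = Mul(3, -5) = -15)
Function('n')(J, j) = Add(j, Mul(-15, J, j)) (Function('n')(J, j) = Add(Mul(Mul(-15, j), J), j) = Add(Mul(-15, J, j), j) = Add(j, Mul(-15, J, j)))
Mul(Add(42, 124), Function('n')(8, -6)) = Mul(Add(42, 124), Mul(-6, Add(1, Mul(-15, 8)))) = Mul(166, Mul(-6, Add(1, -120))) = Mul(166, Mul(-6, -119)) = Mul(166, 714) = 118524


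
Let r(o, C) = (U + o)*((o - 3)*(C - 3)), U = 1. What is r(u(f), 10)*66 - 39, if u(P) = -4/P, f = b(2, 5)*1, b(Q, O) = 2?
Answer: 2271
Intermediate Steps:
f = 2 (f = 2*1 = 2)
r(o, C) = (1 + o)*(-3 + C)*(-3 + o) (r(o, C) = (1 + o)*((o - 3)*(C - 3)) = (1 + o)*((-3 + o)*(-3 + C)) = (1 + o)*((-3 + C)*(-3 + o)) = (1 + o)*(-3 + C)*(-3 + o))
r(u(f), 10)*66 - 39 = (9 - 3*10 - 3*(-4/2)² + 6*(-4/2) + 10*(-4/2)² - 2*10*(-4/2))*66 - 39 = (9 - 30 - 3*(-4*½)² + 6*(-4*½) + 10*(-4*½)² - 2*10*(-4*½))*66 - 39 = (9 - 30 - 3*(-2)² + 6*(-2) + 10*(-2)² - 2*10*(-2))*66 - 39 = (9 - 30 - 3*4 - 12 + 10*4 + 40)*66 - 39 = (9 - 30 - 12 - 12 + 40 + 40)*66 - 39 = 35*66 - 39 = 2310 - 39 = 2271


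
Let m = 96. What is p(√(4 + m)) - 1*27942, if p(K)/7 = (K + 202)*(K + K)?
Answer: 1738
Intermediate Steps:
p(K) = 14*K*(202 + K) (p(K) = 7*((K + 202)*(K + K)) = 7*((202 + K)*(2*K)) = 7*(2*K*(202 + K)) = 14*K*(202 + K))
p(√(4 + m)) - 1*27942 = 14*√(4 + 96)*(202 + √(4 + 96)) - 1*27942 = 14*√100*(202 + √100) - 27942 = 14*10*(202 + 10) - 27942 = 14*10*212 - 27942 = 29680 - 27942 = 1738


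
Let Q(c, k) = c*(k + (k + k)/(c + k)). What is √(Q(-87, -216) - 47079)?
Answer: 33*I*√266135/101 ≈ 168.56*I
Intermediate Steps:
Q(c, k) = c*(k + 2*k/(c + k)) (Q(c, k) = c*(k + (2*k)/(c + k)) = c*(k + 2*k/(c + k)))
√(Q(-87, -216) - 47079) = √(-87*(-216)*(2 - 87 - 216)/(-87 - 216) - 47079) = √(-87*(-216)*(-301)/(-303) - 47079) = √(-87*(-216)*(-1/303)*(-301) - 47079) = √(1885464/101 - 47079) = √(-2869515/101) = 33*I*√266135/101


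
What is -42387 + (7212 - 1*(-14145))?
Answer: -21030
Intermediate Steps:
-42387 + (7212 - 1*(-14145)) = -42387 + (7212 + 14145) = -42387 + 21357 = -21030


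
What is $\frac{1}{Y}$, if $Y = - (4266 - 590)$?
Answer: $- \frac{1}{3676} \approx -0.00027203$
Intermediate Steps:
$Y = -3676$ ($Y = - (4266 - 590) = \left(-1\right) 3676 = -3676$)
$\frac{1}{Y} = \frac{1}{-3676} = - \frac{1}{3676}$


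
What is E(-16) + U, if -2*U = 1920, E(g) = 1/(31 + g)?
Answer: -14399/15 ≈ -959.93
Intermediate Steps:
U = -960 (U = -1/2*1920 = -960)
E(-16) + U = 1/(31 - 16) - 960 = 1/15 - 960 = -14399/15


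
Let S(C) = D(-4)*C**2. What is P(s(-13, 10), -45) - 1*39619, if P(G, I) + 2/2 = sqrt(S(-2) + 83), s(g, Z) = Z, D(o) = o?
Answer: -39620 + sqrt(67) ≈ -39612.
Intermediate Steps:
S(C) = -4*C**2
P(G, I) = -1 + sqrt(67) (P(G, I) = -1 + sqrt(-4*(-2)**2 + 83) = -1 + sqrt(-4*4 + 83) = -1 + sqrt(-16 + 83) = -1 + sqrt(67))
P(s(-13, 10), -45) - 1*39619 = (-1 + sqrt(67)) - 1*39619 = (-1 + sqrt(67)) - 39619 = -39620 + sqrt(67)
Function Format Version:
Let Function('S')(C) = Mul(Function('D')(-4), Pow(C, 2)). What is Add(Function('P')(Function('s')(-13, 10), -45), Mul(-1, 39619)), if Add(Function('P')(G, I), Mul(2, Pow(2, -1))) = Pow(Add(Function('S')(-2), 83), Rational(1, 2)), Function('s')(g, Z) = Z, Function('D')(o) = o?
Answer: Add(-39620, Pow(67, Rational(1, 2))) ≈ -39612.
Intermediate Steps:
Function('S')(C) = Mul(-4, Pow(C, 2))
Function('P')(G, I) = Add(-1, Pow(67, Rational(1, 2))) (Function('P')(G, I) = Add(-1, Pow(Add(Mul(-4, Pow(-2, 2)), 83), Rational(1, 2))) = Add(-1, Pow(Add(Mul(-4, 4), 83), Rational(1, 2))) = Add(-1, Pow(Add(-16, 83), Rational(1, 2))) = Add(-1, Pow(67, Rational(1, 2))))
Add(Function('P')(Function('s')(-13, 10), -45), Mul(-1, 39619)) = Add(Add(-1, Pow(67, Rational(1, 2))), Mul(-1, 39619)) = Add(Add(-1, Pow(67, Rational(1, 2))), -39619) = Add(-39620, Pow(67, Rational(1, 2)))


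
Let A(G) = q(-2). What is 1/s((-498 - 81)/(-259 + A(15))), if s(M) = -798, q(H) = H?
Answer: -1/798 ≈ -0.0012531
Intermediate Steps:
A(G) = -2
1/s((-498 - 81)/(-259 + A(15))) = 1/(-798) = -1/798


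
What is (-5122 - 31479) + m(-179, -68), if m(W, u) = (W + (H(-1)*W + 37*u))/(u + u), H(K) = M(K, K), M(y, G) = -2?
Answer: -4975399/136 ≈ -36584.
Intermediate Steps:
H(K) = -2
m(W, u) = (-W + 37*u)/(2*u) (m(W, u) = (W + (-2*W + 37*u))/(u + u) = (-W + 37*u)/((2*u)) = (-W + 37*u)*(1/(2*u)) = (-W + 37*u)/(2*u))
(-5122 - 31479) + m(-179, -68) = (-5122 - 31479) + (1/2)*(-1*(-179) + 37*(-68))/(-68) = -36601 + (1/2)*(-1/68)*(179 - 2516) = -36601 + (1/2)*(-1/68)*(-2337) = -36601 + 2337/136 = -4975399/136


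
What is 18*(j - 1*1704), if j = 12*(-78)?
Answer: -47520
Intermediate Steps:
j = -936
18*(j - 1*1704) = 18*(-936 - 1*1704) = 18*(-936 - 1704) = 18*(-2640) = -47520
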